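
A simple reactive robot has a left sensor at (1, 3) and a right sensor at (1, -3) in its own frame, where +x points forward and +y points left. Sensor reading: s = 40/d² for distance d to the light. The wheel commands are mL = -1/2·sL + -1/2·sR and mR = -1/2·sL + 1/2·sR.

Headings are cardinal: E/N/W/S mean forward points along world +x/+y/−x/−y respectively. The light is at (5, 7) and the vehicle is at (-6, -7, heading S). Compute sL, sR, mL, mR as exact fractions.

40/289 40/421 -14200/121669 -2640/121669

left sensor world pos  = (-3, -8); dL² = 289
right sensor world pos = (-9, -8); dR² = 421
sL = 40/289 = 40/289
sR = 40/421 = 40/421
mL = -1/2·sL + -1/2·sR = -14200/121669
mR = -1/2·sL + 1/2·sR = -2640/121669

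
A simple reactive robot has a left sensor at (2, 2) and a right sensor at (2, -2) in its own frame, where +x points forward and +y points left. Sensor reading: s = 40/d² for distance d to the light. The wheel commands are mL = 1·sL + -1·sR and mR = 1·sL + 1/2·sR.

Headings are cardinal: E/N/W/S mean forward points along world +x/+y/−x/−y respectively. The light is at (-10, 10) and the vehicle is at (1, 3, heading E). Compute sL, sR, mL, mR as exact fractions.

20/97 4/25 112/2425 694/2425

left sensor world pos  = (3, 5); dL² = 194
right sensor world pos = (3, 1); dR² = 250
sL = 40/194 = 20/97
sR = 40/250 = 4/25
mL = 1·sL + -1·sR = 112/2425
mR = 1·sL + 1/2·sR = 694/2425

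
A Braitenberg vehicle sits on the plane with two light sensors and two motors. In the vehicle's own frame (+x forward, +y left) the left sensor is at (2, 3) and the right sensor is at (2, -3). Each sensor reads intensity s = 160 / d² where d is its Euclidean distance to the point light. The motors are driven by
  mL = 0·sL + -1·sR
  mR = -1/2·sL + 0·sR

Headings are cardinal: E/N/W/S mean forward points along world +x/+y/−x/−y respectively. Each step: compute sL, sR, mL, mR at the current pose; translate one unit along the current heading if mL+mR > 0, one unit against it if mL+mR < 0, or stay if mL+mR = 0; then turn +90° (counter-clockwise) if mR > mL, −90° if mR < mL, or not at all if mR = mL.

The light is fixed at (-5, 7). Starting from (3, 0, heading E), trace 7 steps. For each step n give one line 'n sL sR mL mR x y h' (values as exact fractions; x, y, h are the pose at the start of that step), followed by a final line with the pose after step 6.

n=0: pose=(3,0,E); sL=40/29, sR=4/5; mL=-4/5, mR=-20/29; mL+mR=-216/145 → advance -1; mR−mL=16/145 → turn +1·90°
n=1: pose=(2,0,N); sL=160/41, sR=32/25; mL=-32/25, mR=-80/41; mL+mR=-3312/1025 → advance -1; mR−mL=-688/1025 → turn -1·90°
n=2: pose=(2,-1,E); sL=80/53, sR=80/101; mL=-80/101, mR=-40/53; mL+mR=-8280/5353 → advance -1; mR−mL=200/5353 → turn +1·90°
n=3: pose=(1,-1,N); sL=32/9, sR=160/117; mL=-160/117, mR=-16/9; mL+mR=-368/117 → advance -1; mR−mL=-16/39 → turn -1·90°
n=4: pose=(1,-2,E); sL=8/5, sR=10/13; mL=-10/13, mR=-4/5; mL+mR=-102/65 → advance -1; mR−mL=-2/65 → turn -1·90°
n=5: pose=(0,-2,S); sL=32/37, sR=32/25; mL=-32/25, mR=-16/37; mL+mR=-1584/925 → advance -1; mR−mL=784/925 → turn +1·90°
n=6: pose=(0,-1,E); sL=80/37, sR=16/17; mL=-16/17, mR=-40/37; mL+mR=-1272/629 → advance -1; mR−mL=-88/629 → turn -1·90°

0 40/29 4/5 -4/5 -20/29 3 0 E
1 160/41 32/25 -32/25 -80/41 2 0 N
2 80/53 80/101 -80/101 -40/53 2 -1 E
3 32/9 160/117 -160/117 -16/9 1 -1 N
4 8/5 10/13 -10/13 -4/5 1 -2 E
5 32/37 32/25 -32/25 -16/37 0 -2 S
6 80/37 16/17 -16/17 -40/37 0 -1 E
final -1 -1 S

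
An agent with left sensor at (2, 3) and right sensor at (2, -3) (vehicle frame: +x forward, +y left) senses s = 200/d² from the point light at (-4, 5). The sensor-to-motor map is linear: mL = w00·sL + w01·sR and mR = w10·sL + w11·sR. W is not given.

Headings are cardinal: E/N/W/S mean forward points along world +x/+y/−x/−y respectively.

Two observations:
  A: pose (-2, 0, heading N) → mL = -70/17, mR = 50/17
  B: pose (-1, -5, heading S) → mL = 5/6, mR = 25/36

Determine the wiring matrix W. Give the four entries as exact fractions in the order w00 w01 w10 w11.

obs A: pose=(-2,0,N) → sL=20, sR=100/17, mL=-70/17, mR=50/17
obs B: pose=(-1,-5,S) → sL=10/9, sR=25/18, mL=5/6, mR=25/36
sensor matrix S = [[20, 100/17], [10/9, 25/18]]; det S = 3250/153
solve [mL_A; mL_B] = S·[w00; w01] and [mR_A; mR_B] = S·[w10; w11]:
  w00 = -1/2, w01 = 1, w10 = 0, w11 = 1/2

-1/2 1 0 1/2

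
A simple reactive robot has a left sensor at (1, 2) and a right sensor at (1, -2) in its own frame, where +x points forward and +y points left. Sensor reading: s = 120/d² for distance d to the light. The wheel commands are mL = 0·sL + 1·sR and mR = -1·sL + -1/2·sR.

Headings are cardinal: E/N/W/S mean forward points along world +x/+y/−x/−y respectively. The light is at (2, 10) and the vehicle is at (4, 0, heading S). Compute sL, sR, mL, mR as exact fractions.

120/137 120/121 120/121 -22740/16577

left sensor world pos  = (6, -1); dL² = 137
right sensor world pos = (2, -1); dR² = 121
sL = 120/137 = 120/137
sR = 120/121 = 120/121
mL = 0·sL + 1·sR = 120/121
mR = -1·sL + -1/2·sR = -22740/16577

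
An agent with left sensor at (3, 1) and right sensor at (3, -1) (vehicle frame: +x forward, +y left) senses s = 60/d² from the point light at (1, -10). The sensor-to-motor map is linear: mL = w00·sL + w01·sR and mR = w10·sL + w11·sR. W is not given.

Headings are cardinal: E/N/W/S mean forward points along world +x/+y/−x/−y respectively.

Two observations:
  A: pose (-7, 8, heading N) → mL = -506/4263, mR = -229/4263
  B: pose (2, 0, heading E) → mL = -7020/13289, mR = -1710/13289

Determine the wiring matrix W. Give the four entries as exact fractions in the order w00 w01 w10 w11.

obs A: pose=(-7,8,N) → sL=10/87, sR=6/49, mL=-506/4263, mR=-229/4263
obs B: pose=(2,0,E) → sL=60/137, sR=60/97, mL=-7020/13289, mR=-1710/13289
sensor matrix S = [[10/87, 6/49], [60/137, 60/97]]; det S = 329920/18883669
solve [mL_A; mL_B] = S·[w00; w01] and [mR_A; mR_B] = S·[w10; w11]:
  w00 = -1/2, w01 = -1/2, w10 = -1, w11 = 1/2

-1/2 -1/2 -1 1/2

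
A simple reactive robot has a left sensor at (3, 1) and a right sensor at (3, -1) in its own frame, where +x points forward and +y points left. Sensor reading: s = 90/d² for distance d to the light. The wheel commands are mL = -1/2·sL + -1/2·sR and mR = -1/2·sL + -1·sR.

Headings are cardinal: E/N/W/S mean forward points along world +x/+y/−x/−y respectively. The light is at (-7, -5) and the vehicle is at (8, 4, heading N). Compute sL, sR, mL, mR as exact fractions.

9/34 9/40 -333/1360 -243/680

left sensor world pos  = (7, 7); dL² = 340
right sensor world pos = (9, 7); dR² = 400
sL = 90/340 = 9/34
sR = 90/400 = 9/40
mL = -1/2·sL + -1/2·sR = -333/1360
mR = -1/2·sL + -1·sR = -243/680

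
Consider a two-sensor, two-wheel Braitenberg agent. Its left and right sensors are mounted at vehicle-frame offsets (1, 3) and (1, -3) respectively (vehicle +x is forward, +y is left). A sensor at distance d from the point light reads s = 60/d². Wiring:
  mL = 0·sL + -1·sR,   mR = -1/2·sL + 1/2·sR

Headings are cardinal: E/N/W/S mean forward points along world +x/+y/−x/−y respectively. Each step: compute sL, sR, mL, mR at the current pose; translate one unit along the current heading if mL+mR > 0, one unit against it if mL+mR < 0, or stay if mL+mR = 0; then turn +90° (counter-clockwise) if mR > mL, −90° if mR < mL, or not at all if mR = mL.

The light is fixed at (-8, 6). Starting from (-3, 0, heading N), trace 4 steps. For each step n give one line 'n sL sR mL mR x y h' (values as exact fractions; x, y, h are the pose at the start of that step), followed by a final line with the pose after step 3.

0 60/29 60/89 -60/89 -1800/2581 -3 0 N
1 15/13 15/34 -15/34 -315/884 -3 -1 E
2 60/37 12/17 -12/17 -288/629 -4 -1 N
3 6/13 30/17 -30/17 144/221 -4 -2 W
final -3 -2 S

n=0: pose=(-3,0,N); sL=60/29, sR=60/89; mL=-60/89, mR=-1800/2581; mL+mR=-3540/2581 → advance -1; mR−mL=-60/2581 → turn -1·90°
n=1: pose=(-3,-1,E); sL=15/13, sR=15/34; mL=-15/34, mR=-315/884; mL+mR=-705/884 → advance -1; mR−mL=75/884 → turn +1·90°
n=2: pose=(-4,-1,N); sL=60/37, sR=12/17; mL=-12/17, mR=-288/629; mL+mR=-732/629 → advance -1; mR−mL=156/629 → turn +1·90°
n=3: pose=(-4,-2,W); sL=6/13, sR=30/17; mL=-30/17, mR=144/221; mL+mR=-246/221 → advance -1; mR−mL=534/221 → turn +1·90°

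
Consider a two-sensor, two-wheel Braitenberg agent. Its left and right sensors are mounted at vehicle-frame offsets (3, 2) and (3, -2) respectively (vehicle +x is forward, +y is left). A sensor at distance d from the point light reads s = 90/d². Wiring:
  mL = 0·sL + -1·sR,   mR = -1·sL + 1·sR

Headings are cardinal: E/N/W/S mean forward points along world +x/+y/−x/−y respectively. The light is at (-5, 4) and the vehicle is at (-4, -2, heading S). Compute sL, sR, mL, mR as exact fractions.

left sensor world pos  = (-2, -5); dL² = 90
right sensor world pos = (-6, -5); dR² = 82
sL = 90/90 = 1
sR = 90/82 = 45/41
mL = 0·sL + -1·sR = -45/41
mR = -1·sL + 1·sR = 4/41

1 45/41 -45/41 4/41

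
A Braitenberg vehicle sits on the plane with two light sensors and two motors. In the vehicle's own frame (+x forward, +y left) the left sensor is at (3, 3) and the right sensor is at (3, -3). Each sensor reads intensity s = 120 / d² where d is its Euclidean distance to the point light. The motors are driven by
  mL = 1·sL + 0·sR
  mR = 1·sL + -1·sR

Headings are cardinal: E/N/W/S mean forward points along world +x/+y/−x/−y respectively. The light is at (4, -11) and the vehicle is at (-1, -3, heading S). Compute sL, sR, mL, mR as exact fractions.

left sensor world pos  = (2, -6); dL² = 29
right sensor world pos = (-4, -6); dR² = 89
sL = 120/29 = 120/29
sR = 120/89 = 120/89
mL = 1·sL + 0·sR = 120/29
mR = 1·sL + -1·sR = 7200/2581

120/29 120/89 120/29 7200/2581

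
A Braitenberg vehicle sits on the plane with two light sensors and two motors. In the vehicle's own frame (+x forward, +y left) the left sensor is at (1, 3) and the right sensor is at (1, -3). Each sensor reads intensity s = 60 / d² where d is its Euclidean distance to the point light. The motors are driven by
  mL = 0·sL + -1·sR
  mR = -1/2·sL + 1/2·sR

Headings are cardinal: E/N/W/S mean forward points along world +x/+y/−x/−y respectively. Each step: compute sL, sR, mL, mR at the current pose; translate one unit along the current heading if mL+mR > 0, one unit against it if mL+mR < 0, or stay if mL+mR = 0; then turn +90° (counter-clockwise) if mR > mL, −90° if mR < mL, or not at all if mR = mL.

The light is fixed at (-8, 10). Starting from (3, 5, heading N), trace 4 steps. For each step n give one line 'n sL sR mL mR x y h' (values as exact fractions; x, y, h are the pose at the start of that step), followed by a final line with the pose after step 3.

0 3/4 15/53 -15/53 -99/424 3 5 N
1 60/181 60/109 -60/109 2160/19729 3 4 W
2 30/137 6/13 -6/13 216/1781 4 4 S
3 60/173 60/233 -60/233 -1800/40309 4 5 E
final 3 5 N

n=0: pose=(3,5,N); sL=3/4, sR=15/53; mL=-15/53, mR=-99/424; mL+mR=-219/424 → advance -1; mR−mL=21/424 → turn +1·90°
n=1: pose=(3,4,W); sL=60/181, sR=60/109; mL=-60/109, mR=2160/19729; mL+mR=-8700/19729 → advance -1; mR−mL=13020/19729 → turn +1·90°
n=2: pose=(4,4,S); sL=30/137, sR=6/13; mL=-6/13, mR=216/1781; mL+mR=-606/1781 → advance -1; mR−mL=1038/1781 → turn +1·90°
n=3: pose=(4,5,E); sL=60/173, sR=60/233; mL=-60/233, mR=-1800/40309; mL+mR=-12180/40309 → advance -1; mR−mL=8580/40309 → turn +1·90°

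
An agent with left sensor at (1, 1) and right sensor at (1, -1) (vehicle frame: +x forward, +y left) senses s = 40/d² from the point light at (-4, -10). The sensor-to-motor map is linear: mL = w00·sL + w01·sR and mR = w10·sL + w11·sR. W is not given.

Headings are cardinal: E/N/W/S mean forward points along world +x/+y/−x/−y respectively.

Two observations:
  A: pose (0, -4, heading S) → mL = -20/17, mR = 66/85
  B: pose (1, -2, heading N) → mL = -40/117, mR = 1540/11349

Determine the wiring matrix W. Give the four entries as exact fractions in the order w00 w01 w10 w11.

obs A: pose=(0,-4,S) → sL=4/5, sR=20/17, mL=-20/17, mR=66/85
obs B: pose=(1,-2,N) → sL=40/97, sR=40/117, mL=-40/117, mR=1540/11349
sensor matrix S = [[4/5, 20/17], [40/97, 40/117]]; det S = -40832/192933
solve [mL_A; mL_B] = S·[w00; w01] and [mR_A; mR_B] = S·[w10; w11]:
  w00 = 0, w01 = -1, w10 = -1/2, w11 = 1

0 -1 -1/2 1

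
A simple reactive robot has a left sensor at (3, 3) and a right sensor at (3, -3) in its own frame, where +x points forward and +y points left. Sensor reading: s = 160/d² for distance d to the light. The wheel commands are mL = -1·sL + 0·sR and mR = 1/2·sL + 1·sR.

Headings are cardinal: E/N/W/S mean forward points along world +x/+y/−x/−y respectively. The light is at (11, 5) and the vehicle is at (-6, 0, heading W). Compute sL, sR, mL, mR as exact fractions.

10/29 40/101 -10/29 1665/2929

left sensor world pos  = (-9, -3); dL² = 464
right sensor world pos = (-9, 3); dR² = 404
sL = 160/464 = 10/29
sR = 160/404 = 40/101
mL = -1·sL + 0·sR = -10/29
mR = 1/2·sL + 1·sR = 1665/2929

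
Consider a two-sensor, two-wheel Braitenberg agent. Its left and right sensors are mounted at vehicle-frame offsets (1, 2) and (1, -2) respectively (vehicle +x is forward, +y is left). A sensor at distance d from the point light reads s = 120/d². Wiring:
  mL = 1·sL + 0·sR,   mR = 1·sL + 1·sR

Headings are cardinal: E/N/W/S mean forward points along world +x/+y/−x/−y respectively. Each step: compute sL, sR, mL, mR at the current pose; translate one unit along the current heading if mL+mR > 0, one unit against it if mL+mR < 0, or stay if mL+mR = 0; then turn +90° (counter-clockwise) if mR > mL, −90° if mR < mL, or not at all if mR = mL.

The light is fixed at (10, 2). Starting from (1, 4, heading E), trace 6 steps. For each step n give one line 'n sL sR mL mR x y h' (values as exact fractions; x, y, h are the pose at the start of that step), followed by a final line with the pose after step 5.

n=0: pose=(1,4,E); sL=3/2, sR=15/8; mL=3/2, mR=27/8; mL+mR=39/8 → advance +1; mR−mL=15/8 → turn +1·90°
n=1: pose=(2,4,N); sL=120/109, sR=8/3; mL=120/109, mR=1232/327; mL+mR=1592/327 → advance +1; mR−mL=8/3 → turn +1·90°
n=2: pose=(2,5,W); sL=60/41, sR=60/53; mL=60/41, mR=5640/2173; mL+mR=8820/2173 → advance +1; mR−mL=60/53 → turn +1·90°
n=3: pose=(1,5,S); sL=120/53, sR=24/25; mL=120/53, mR=4272/1325; mL+mR=7272/1325 → advance +1; mR−mL=24/25 → turn +1·90°
n=4: pose=(1,4,E); sL=3/2, sR=15/8; mL=3/2, mR=27/8; mL+mR=39/8 → advance +1; mR−mL=15/8 → turn +1·90°
n=5: pose=(2,4,N); sL=120/109, sR=8/3; mL=120/109, mR=1232/327; mL+mR=1592/327 → advance +1; mR−mL=8/3 → turn +1·90°

0 3/2 15/8 3/2 27/8 1 4 E
1 120/109 8/3 120/109 1232/327 2 4 N
2 60/41 60/53 60/41 5640/2173 2 5 W
3 120/53 24/25 120/53 4272/1325 1 5 S
4 3/2 15/8 3/2 27/8 1 4 E
5 120/109 8/3 120/109 1232/327 2 4 N
final 2 5 W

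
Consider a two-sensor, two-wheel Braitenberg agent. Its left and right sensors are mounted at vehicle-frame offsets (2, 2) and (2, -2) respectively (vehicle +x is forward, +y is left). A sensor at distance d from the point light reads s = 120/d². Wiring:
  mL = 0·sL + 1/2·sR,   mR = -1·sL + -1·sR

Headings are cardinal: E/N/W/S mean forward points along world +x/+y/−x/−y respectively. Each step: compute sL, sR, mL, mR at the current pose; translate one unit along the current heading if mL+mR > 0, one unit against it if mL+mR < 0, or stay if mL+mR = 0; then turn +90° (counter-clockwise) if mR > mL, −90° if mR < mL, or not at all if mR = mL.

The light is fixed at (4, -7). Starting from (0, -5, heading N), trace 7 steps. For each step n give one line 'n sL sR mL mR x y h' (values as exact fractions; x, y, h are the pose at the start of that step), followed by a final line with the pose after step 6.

n=0: pose=(0,-5,N); sL=30/13, sR=6; mL=3, mR=-108/13; mL+mR=-69/13 → advance -1; mR−mL=-147/13 → turn -1·90°
n=1: pose=(0,-6,E); sL=120/13, sR=24; mL=12, mR=-432/13; mL+mR=-276/13 → advance -1; mR−mL=-588/13 → turn -1·90°
n=2: pose=(-1,-6,S); sL=12, sR=12/5; mL=6/5, mR=-72/5; mL+mR=-66/5 → advance -1; mR−mL=-78/5 → turn -1·90°
n=3: pose=(-1,-5,W); sL=120/49, sR=24/13; mL=12/13, mR=-2736/637; mL+mR=-2148/637 → advance -1; mR−mL=-3324/637 → turn -1·90°
n=4: pose=(0,-5,N); sL=30/13, sR=6; mL=3, mR=-108/13; mL+mR=-69/13 → advance -1; mR−mL=-147/13 → turn -1·90°
n=5: pose=(0,-6,E); sL=120/13, sR=24; mL=12, mR=-432/13; mL+mR=-276/13 → advance -1; mR−mL=-588/13 → turn -1·90°
n=6: pose=(-1,-6,S); sL=12, sR=12/5; mL=6/5, mR=-72/5; mL+mR=-66/5 → advance -1; mR−mL=-78/5 → turn -1·90°

0 30/13 6 3 -108/13 0 -5 N
1 120/13 24 12 -432/13 0 -6 E
2 12 12/5 6/5 -72/5 -1 -6 S
3 120/49 24/13 12/13 -2736/637 -1 -5 W
4 30/13 6 3 -108/13 0 -5 N
5 120/13 24 12 -432/13 0 -6 E
6 12 12/5 6/5 -72/5 -1 -6 S
final -1 -5 W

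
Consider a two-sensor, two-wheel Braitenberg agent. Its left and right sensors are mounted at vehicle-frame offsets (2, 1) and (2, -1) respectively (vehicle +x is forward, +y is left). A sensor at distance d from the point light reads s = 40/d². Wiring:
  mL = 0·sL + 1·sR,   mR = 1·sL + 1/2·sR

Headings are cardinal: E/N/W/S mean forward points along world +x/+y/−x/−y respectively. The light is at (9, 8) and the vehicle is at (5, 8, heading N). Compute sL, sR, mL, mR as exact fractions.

40/29 40/13 40/13 1100/377

left sensor world pos  = (4, 10); dL² = 29
right sensor world pos = (6, 10); dR² = 13
sL = 40/29 = 40/29
sR = 40/13 = 40/13
mL = 0·sL + 1·sR = 40/13
mR = 1·sL + 1/2·sR = 1100/377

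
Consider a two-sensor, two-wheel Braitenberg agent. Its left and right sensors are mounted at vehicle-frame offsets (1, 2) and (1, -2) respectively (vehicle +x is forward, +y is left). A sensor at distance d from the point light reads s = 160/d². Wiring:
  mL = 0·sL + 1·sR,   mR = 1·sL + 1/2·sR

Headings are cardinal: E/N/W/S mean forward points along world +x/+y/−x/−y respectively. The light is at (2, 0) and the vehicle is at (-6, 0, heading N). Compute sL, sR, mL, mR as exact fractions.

160/101 160/37 160/37 14000/3737

left sensor world pos  = (-8, 1); dL² = 101
right sensor world pos = (-4, 1); dR² = 37
sL = 160/101 = 160/101
sR = 160/37 = 160/37
mL = 0·sL + 1·sR = 160/37
mR = 1·sL + 1/2·sR = 14000/3737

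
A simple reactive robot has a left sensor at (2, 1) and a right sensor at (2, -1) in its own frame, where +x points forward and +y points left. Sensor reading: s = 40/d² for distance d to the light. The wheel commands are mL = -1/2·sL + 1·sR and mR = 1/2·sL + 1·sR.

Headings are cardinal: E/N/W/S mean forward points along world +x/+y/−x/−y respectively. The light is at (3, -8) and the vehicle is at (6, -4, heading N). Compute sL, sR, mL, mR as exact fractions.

left sensor world pos  = (5, -2); dL² = 40
right sensor world pos = (7, -2); dR² = 52
sL = 40/40 = 1
sR = 40/52 = 10/13
mL = -1/2·sL + 1·sR = 7/26
mR = 1/2·sL + 1·sR = 33/26

1 10/13 7/26 33/26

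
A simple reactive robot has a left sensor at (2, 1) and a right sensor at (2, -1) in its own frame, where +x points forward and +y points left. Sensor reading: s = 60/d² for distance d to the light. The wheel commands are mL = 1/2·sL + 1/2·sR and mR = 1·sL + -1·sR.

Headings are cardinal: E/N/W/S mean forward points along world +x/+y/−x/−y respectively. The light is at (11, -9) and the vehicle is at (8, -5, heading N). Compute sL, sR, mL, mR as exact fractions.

left sensor world pos  = (7, -3); dL² = 52
right sensor world pos = (9, -3); dR² = 40
sL = 60/52 = 15/13
sR = 60/40 = 3/2
mL = 1/2·sL + 1/2·sR = 69/52
mR = 1·sL + -1·sR = -9/26

15/13 3/2 69/52 -9/26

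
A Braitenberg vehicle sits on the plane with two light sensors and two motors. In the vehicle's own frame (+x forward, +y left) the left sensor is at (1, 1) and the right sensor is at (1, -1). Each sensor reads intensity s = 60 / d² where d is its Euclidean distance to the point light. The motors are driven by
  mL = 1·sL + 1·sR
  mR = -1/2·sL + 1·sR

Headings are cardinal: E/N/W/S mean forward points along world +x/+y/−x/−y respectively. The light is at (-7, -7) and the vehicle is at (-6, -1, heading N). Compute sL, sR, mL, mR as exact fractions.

left sensor world pos  = (-7, 0); dL² = 49
right sensor world pos = (-5, 0); dR² = 53
sL = 60/49 = 60/49
sR = 60/53 = 60/53
mL = 1·sL + 1·sR = 6120/2597
mR = -1/2·sL + 1·sR = 1350/2597

60/49 60/53 6120/2597 1350/2597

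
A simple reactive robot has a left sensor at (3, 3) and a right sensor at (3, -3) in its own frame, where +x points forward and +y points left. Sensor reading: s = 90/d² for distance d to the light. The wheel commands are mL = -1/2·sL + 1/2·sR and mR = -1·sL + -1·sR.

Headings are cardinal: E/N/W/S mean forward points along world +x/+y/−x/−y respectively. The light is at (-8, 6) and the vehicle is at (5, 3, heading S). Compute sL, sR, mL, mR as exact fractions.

left sensor world pos  = (8, 0); dL² = 292
right sensor world pos = (2, 0); dR² = 136
sL = 90/292 = 45/146
sR = 90/136 = 45/68
mL = -1/2·sL + 1/2·sR = 1755/9928
mR = -1·sL + -1·sR = -4815/4964

45/146 45/68 1755/9928 -4815/4964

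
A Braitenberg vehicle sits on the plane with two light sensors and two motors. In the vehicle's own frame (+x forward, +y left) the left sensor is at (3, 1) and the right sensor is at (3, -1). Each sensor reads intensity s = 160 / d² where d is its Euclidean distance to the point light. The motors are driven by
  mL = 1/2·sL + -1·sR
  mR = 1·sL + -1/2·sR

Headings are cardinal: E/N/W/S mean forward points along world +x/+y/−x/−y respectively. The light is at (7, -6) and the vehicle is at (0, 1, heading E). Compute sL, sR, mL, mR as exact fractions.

2 40/13 -27/13 6/13

left sensor world pos  = (3, 2); dL² = 80
right sensor world pos = (3, 0); dR² = 52
sL = 160/80 = 2
sR = 160/52 = 40/13
mL = 1/2·sL + -1·sR = -27/13
mR = 1·sL + -1/2·sR = 6/13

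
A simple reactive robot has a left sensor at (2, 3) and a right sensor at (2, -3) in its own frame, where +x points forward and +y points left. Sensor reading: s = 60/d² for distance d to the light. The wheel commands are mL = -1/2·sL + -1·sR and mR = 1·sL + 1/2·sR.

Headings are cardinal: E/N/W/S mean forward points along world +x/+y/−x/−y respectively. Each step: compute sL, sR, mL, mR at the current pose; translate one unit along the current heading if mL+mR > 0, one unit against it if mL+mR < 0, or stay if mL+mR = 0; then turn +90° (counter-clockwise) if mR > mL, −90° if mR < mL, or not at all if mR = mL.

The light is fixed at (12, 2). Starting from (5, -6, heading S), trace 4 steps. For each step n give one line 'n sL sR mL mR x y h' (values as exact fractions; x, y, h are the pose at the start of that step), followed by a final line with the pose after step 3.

n=0: pose=(5,-6,S); sL=15/29, sR=3/10; mL=-81/145, mR=387/580; mL+mR=63/580 → advance +1; mR−mL=711/580 → turn +1·90°
n=1: pose=(5,-7,E); sL=60/61, sR=60/169; mL=-8730/10309, mR=11970/10309; mL+mR=3240/10309 → advance +1; mR−mL=20700/10309 → turn +1·90°
n=2: pose=(6,-7,N); sL=6/13, sR=30/29; mL=-477/377, mR=369/377; mL+mR=-108/377 → advance -1; mR−mL=846/377 → turn +1·90°
n=3: pose=(6,-8,W); sL=60/233, sR=60/113; mL=-17370/26329, mR=13770/26329; mL+mR=-3600/26329 → advance -1; mR−mL=31140/26329 → turn +1·90°

0 15/29 3/10 -81/145 387/580 5 -6 S
1 60/61 60/169 -8730/10309 11970/10309 5 -7 E
2 6/13 30/29 -477/377 369/377 6 -7 N
3 60/233 60/113 -17370/26329 13770/26329 6 -8 W
final 7 -8 S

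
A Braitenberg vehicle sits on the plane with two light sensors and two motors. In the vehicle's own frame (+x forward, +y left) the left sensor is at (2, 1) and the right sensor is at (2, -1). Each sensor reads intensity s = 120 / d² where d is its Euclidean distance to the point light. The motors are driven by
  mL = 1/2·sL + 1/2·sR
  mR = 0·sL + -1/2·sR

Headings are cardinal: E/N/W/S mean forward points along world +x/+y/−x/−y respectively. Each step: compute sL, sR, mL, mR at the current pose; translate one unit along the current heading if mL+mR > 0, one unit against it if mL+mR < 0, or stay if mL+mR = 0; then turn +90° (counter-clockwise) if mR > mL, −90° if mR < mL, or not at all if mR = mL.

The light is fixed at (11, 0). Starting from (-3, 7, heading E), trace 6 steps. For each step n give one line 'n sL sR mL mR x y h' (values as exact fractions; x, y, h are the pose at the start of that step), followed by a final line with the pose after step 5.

0 15/26 2/3 97/156 -1/3 -3 7 E
1 120/169 120/221 1800/2873 -60/221 -2 7 S
2 12/25 60/137 1572/3425 -30/137 -2 6 W
3 120/289 120/233 31320/67337 -60/233 -3 6 N
4 15/26 2/3 97/156 -1/3 -3 7 E
5 120/169 120/221 1800/2873 -60/221 -2 7 S
final -2 6 W

n=0: pose=(-3,7,E); sL=15/26, sR=2/3; mL=97/156, mR=-1/3; mL+mR=15/52 → advance +1; mR−mL=-149/156 → turn -1·90°
n=1: pose=(-2,7,S); sL=120/169, sR=120/221; mL=1800/2873, mR=-60/221; mL+mR=60/169 → advance +1; mR−mL=-2580/2873 → turn -1·90°
n=2: pose=(-2,6,W); sL=12/25, sR=60/137; mL=1572/3425, mR=-30/137; mL+mR=6/25 → advance +1; mR−mL=-2322/3425 → turn -1·90°
n=3: pose=(-3,6,N); sL=120/289, sR=120/233; mL=31320/67337, mR=-60/233; mL+mR=60/289 → advance +1; mR−mL=-48660/67337 → turn -1·90°
n=4: pose=(-3,7,E); sL=15/26, sR=2/3; mL=97/156, mR=-1/3; mL+mR=15/52 → advance +1; mR−mL=-149/156 → turn -1·90°
n=5: pose=(-2,7,S); sL=120/169, sR=120/221; mL=1800/2873, mR=-60/221; mL+mR=60/169 → advance +1; mR−mL=-2580/2873 → turn -1·90°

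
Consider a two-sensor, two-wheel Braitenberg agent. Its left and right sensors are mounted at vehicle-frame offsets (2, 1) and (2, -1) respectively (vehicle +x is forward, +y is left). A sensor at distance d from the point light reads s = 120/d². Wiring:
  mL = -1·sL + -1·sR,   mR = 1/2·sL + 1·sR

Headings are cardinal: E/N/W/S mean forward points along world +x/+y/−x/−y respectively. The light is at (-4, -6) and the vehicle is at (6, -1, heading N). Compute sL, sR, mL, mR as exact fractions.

left sensor world pos  = (5, 1); dL² = 130
right sensor world pos = (7, 1); dR² = 170
sL = 120/130 = 12/13
sR = 120/170 = 12/17
mL = -1·sL + -1·sR = -360/221
mR = 1/2·sL + 1·sR = 258/221

12/13 12/17 -360/221 258/221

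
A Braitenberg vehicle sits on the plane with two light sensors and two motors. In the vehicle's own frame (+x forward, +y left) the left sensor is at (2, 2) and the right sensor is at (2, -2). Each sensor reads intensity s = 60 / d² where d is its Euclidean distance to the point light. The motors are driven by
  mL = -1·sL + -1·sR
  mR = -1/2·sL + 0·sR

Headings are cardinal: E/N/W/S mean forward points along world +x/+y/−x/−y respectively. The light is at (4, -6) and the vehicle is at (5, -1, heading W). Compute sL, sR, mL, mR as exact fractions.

left sensor world pos  = (3, -3); dL² = 10
right sensor world pos = (3, 1); dR² = 50
sL = 60/10 = 6
sR = 60/50 = 6/5
mL = -1·sL + -1·sR = -36/5
mR = -1/2·sL + 0·sR = -3

6 6/5 -36/5 -3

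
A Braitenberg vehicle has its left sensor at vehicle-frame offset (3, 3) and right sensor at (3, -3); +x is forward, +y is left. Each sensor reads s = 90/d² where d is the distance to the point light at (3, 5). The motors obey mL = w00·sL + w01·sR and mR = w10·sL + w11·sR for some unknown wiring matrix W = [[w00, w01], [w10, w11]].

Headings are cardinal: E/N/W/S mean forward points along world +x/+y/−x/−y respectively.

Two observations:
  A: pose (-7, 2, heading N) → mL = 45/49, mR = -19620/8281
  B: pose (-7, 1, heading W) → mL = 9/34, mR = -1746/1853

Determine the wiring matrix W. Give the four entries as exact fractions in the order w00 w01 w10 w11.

0 1/2 -1 -1

obs A: pose=(-7,2,N) → sL=90/169, sR=90/49, mL=45/49, mR=-19620/8281
obs B: pose=(-7,1,W) → sL=45/109, sR=9/17, mL=9/34, mR=-1746/1853
sensor matrix S = [[90/169, 90/49], [45/109, 9/17]]; det S = -7309440/15344693
solve [mL_A; mL_B] = S·[w00; w01] and [mR_A; mR_B] = S·[w10; w11]:
  w00 = 0, w01 = 1/2, w10 = -1, w11 = -1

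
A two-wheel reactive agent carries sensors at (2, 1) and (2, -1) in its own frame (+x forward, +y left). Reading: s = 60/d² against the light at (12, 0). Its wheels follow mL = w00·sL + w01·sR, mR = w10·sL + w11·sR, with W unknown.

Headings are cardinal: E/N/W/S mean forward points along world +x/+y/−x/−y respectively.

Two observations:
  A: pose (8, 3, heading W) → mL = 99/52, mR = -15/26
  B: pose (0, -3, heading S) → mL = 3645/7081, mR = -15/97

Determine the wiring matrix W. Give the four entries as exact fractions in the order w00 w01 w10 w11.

1/2 1 0 -1/2

obs A: pose=(8,3,W) → sL=3/2, sR=15/13, mL=99/52, mR=-15/26
obs B: pose=(0,-3,S) → sL=30/73, sR=30/97, mL=3645/7081, mR=-15/97
sensor matrix S = [[3/2, 15/13], [30/73, 30/97]]; det S = -945/92053
solve [mL_A; mL_B] = S·[w00; w01] and [mR_A; mR_B] = S·[w10; w11]:
  w00 = 1/2, w01 = 1, w10 = 0, w11 = -1/2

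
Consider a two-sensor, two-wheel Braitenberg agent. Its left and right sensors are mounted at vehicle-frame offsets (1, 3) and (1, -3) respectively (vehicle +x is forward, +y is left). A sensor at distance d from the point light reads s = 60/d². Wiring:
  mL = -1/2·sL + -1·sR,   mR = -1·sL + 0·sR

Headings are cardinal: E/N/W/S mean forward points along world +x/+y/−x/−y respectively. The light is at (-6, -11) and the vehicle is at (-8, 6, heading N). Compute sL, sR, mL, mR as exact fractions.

left sensor world pos  = (-11, 7); dL² = 349
right sensor world pos = (-5, 7); dR² = 325
sL = 60/349 = 60/349
sR = 60/325 = 12/65
mL = -1/2·sL + -1·sR = -6138/22685
mR = -1·sL + 0·sR = -60/349

60/349 12/65 -6138/22685 -60/349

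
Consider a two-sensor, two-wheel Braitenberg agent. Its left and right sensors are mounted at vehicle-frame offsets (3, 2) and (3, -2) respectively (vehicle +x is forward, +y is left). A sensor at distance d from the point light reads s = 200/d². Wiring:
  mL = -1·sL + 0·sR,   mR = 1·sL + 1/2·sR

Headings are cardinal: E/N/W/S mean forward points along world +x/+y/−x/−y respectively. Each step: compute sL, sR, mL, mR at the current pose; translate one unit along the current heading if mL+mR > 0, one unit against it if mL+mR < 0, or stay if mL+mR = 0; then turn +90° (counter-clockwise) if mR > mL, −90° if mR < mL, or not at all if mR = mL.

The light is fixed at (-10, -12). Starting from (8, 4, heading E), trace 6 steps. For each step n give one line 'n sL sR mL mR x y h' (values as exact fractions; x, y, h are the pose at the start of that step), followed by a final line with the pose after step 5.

n=0: pose=(8,4,E); sL=40/153, sR=200/637; mL=-40/153, mR=40780/97461; mL+mR=100/637 → advance +1; mR−mL=66260/97461 → turn +1·90°
n=1: pose=(9,4,N); sL=4/13, sR=100/401; mL=-4/13, mR=2254/5213; mL+mR=50/401 → advance +1; mR−mL=3858/5213 → turn +1·90°
n=2: pose=(9,5,W); sL=200/481, sR=200/617; mL=-200/481, mR=171500/296777; mL+mR=100/617 → advance +1; mR−mL=294900/296777 → turn +1·90°
n=3: pose=(8,5,S); sL=50/149, sR=50/113; mL=-50/149, mR=9375/16837; mL+mR=25/113 → advance +1; mR−mL=15025/16837 → turn +1·90°
n=4: pose=(8,4,E); sL=40/153, sR=200/637; mL=-40/153, mR=40780/97461; mL+mR=100/637 → advance +1; mR−mL=66260/97461 → turn +1·90°
n=5: pose=(9,4,N); sL=4/13, sR=100/401; mL=-4/13, mR=2254/5213; mL+mR=50/401 → advance +1; mR−mL=3858/5213 → turn +1·90°

0 40/153 200/637 -40/153 40780/97461 8 4 E
1 4/13 100/401 -4/13 2254/5213 9 4 N
2 200/481 200/617 -200/481 171500/296777 9 5 W
3 50/149 50/113 -50/149 9375/16837 8 5 S
4 40/153 200/637 -40/153 40780/97461 8 4 E
5 4/13 100/401 -4/13 2254/5213 9 4 N
final 9 5 W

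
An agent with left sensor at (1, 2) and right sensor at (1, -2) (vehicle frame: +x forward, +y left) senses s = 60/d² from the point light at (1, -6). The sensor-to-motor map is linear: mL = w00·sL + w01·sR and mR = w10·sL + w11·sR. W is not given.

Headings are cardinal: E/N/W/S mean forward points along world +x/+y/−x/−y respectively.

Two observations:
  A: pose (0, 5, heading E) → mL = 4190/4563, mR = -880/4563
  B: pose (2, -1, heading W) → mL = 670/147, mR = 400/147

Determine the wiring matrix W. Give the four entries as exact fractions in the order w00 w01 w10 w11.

1/2 1 1/2 -1/2

obs A: pose=(0,5,E) → sL=60/169, sR=20/27, mL=4190/4563, mR=-880/4563
obs B: pose=(2,-1,W) → sL=20/3, sR=60/49, mL=670/147, mR=400/147
sensor matrix S = [[60/169, 20/27], [20/3, 60/49]]; det S = -3020800/670761
solve [mL_A; mL_B] = S·[w00; w01] and [mR_A; mR_B] = S·[w10; w11]:
  w00 = 1/2, w01 = 1, w10 = 1/2, w11 = -1/2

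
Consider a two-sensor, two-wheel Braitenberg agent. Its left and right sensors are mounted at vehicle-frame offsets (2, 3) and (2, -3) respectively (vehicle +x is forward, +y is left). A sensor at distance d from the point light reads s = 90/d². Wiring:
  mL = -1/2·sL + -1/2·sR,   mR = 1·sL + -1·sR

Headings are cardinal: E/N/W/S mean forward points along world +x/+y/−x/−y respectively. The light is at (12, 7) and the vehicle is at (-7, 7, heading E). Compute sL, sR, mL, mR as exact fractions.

45/149 45/149 -45/149 0

left sensor world pos  = (-5, 10); dL² = 298
right sensor world pos = (-5, 4); dR² = 298
sL = 90/298 = 45/149
sR = 90/298 = 45/149
mL = -1/2·sL + -1/2·sR = -45/149
mR = 1·sL + -1·sR = 0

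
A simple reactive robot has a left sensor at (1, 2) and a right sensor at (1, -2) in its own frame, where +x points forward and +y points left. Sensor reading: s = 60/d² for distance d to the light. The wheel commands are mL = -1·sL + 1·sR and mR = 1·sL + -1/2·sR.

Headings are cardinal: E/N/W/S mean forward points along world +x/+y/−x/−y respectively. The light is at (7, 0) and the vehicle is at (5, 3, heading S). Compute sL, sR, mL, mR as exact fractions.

left sensor world pos  = (7, 2); dL² = 4
right sensor world pos = (3, 2); dR² = 20
sL = 60/4 = 15
sR = 60/20 = 3
mL = -1·sL + 1·sR = -12
mR = 1·sL + -1/2·sR = 27/2

15 3 -12 27/2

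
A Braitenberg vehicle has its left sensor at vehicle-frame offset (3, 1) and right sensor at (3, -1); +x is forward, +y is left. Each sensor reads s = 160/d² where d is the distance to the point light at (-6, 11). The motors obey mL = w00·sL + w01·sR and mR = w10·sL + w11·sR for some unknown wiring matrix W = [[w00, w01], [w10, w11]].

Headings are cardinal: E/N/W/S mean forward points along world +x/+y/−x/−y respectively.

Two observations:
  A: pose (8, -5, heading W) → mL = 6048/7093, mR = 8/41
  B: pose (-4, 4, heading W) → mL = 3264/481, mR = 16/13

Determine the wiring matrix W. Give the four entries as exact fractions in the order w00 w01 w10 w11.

obs A: pose=(8,-5,W) → sL=16/41, sR=80/173, mL=6048/7093, mR=8/41
obs B: pose=(-4,4,W) → sL=32/13, sR=160/37, mL=3264/481, mR=16/13
sensor matrix S = [[16/41, 80/173], [32/13, 160/37]]; det S = 1873920/3411733
solve [mL_A; mL_B] = S·[w00; w01] and [mR_A; mR_B] = S·[w10; w11]:
  w00 = 1, w01 = 1, w10 = 1/2, w11 = 0

1 1 1/2 0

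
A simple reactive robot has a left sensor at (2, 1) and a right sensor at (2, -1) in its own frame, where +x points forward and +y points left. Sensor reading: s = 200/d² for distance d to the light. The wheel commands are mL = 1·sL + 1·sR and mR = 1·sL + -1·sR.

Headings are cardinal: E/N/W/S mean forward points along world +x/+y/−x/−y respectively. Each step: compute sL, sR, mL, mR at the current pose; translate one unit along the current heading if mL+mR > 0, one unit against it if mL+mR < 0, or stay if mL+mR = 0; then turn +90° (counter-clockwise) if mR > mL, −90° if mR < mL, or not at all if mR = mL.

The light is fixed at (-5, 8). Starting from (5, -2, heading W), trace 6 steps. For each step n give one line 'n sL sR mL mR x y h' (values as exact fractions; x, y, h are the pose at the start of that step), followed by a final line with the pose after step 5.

0 40/37 40/29 2640/1073 -320/1073 5 -2 W
1 25/16 50/41 1825/656 225/656 4 -2 N
2 40/37 200/221 16240/8177 1440/8177 4 -1 E
3 100/121 100/101 22200/12221 -2000/12221 5 -1 S
4 40/37 40/29 2640/1073 -320/1073 5 -2 W
5 25/16 50/41 1825/656 225/656 4 -2 N
final 4 -1 E

n=0: pose=(5,-2,W); sL=40/37, sR=40/29; mL=2640/1073, mR=-320/1073; mL+mR=80/37 → advance +1; mR−mL=-80/29 → turn -1·90°
n=1: pose=(4,-2,N); sL=25/16, sR=50/41; mL=1825/656, mR=225/656; mL+mR=25/8 → advance +1; mR−mL=-100/41 → turn -1·90°
n=2: pose=(4,-1,E); sL=40/37, sR=200/221; mL=16240/8177, mR=1440/8177; mL+mR=80/37 → advance +1; mR−mL=-400/221 → turn -1·90°
n=3: pose=(5,-1,S); sL=100/121, sR=100/101; mL=22200/12221, mR=-2000/12221; mL+mR=200/121 → advance +1; mR−mL=-200/101 → turn -1·90°
n=4: pose=(5,-2,W); sL=40/37, sR=40/29; mL=2640/1073, mR=-320/1073; mL+mR=80/37 → advance +1; mR−mL=-80/29 → turn -1·90°
n=5: pose=(4,-2,N); sL=25/16, sR=50/41; mL=1825/656, mR=225/656; mL+mR=25/8 → advance +1; mR−mL=-100/41 → turn -1·90°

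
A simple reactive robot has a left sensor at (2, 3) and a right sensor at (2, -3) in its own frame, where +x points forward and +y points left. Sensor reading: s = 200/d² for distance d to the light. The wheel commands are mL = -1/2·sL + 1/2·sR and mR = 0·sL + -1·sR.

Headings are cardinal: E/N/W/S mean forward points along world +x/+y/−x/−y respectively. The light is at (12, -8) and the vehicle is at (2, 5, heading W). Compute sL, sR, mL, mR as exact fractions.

left sensor world pos  = (0, 2); dL² = 244
right sensor world pos = (0, 8); dR² = 400
sL = 200/244 = 50/61
sR = 200/400 = 1/2
mL = -1/2·sL + 1/2·sR = -39/244
mR = 0·sL + -1·sR = -1/2

50/61 1/2 -39/244 -1/2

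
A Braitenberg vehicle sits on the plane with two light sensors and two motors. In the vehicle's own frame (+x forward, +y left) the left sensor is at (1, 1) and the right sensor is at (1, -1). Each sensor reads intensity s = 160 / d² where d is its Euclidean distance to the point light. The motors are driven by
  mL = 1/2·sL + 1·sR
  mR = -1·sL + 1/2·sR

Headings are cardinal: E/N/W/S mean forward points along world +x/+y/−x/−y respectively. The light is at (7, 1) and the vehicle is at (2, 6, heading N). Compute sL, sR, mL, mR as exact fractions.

left sensor world pos  = (1, 7); dL² = 72
right sensor world pos = (3, 7); dR² = 52
sL = 160/72 = 20/9
sR = 160/52 = 40/13
mL = 1/2·sL + 1·sR = 490/117
mR = -1·sL + 1/2·sR = -80/117

20/9 40/13 490/117 -80/117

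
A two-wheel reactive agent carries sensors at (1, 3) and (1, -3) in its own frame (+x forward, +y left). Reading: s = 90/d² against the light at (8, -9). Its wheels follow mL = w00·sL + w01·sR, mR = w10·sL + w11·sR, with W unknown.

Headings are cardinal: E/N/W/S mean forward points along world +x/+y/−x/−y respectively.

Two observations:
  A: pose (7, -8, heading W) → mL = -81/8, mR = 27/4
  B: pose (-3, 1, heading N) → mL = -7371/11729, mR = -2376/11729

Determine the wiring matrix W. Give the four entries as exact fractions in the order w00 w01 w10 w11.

obs A: pose=(7,-8,W) → sL=45/4, sR=9/2, mL=-81/8, mR=27/4
obs B: pose=(-3,1,N) → sL=90/317, sR=18/37, mL=-7371/11729, mR=-2376/11729
sensor matrix S = [[45/4, 9/2], [90/317, 18/37]]; det S = 98415/23458
solve [mL_A; mL_B] = S·[w00; w01] and [mR_A; mR_B] = S·[w10; w11]:
  w00 = -1/2, w01 = -1, w10 = 1, w11 = -1

-1/2 -1 1 -1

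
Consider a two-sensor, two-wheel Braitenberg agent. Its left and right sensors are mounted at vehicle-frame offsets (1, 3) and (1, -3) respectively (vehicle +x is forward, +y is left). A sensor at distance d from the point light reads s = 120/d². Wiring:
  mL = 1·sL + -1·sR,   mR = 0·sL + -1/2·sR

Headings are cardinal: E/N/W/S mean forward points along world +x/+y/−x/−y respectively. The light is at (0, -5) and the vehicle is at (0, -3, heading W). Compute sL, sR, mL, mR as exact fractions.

60 60/13 720/13 -30/13

left sensor world pos  = (-1, -6); dL² = 2
right sensor world pos = (-1, 0); dR² = 26
sL = 120/2 = 60
sR = 120/26 = 60/13
mL = 1·sL + -1·sR = 720/13
mR = 0·sL + -1/2·sR = -30/13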